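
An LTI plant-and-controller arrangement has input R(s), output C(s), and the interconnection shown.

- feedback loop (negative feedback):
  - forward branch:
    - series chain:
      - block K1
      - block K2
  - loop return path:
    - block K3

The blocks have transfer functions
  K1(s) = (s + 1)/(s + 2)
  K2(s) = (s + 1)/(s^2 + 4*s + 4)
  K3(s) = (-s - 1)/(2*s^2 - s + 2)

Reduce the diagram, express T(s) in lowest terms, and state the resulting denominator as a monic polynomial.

Reducing step by step:

(1) reduce the series chain K1, K2 gives (s^2 + 2*s + 1)/(s^3 + 6*s^2 + 12*s + 8)
(2) apply the feedback formula to (K1*K2), K3 gives (2*s^4 + 3*s^3 + 2*s^2 + 3*s + 2)/(2*s^5 + 11*s^4 + 19*s^3 + 13*s^2 + 13*s + 15)
Step 2 gives the fully reduced T(s), with no common factor left to cancel. The denominator's leading coefficient is 2, so divide each of its coefficients by 2 to get the monic form.

Answer: s^5 + 11*s^4/2 + 19*s^3/2 + 13*s^2/2 + 13*s/2 + 15/2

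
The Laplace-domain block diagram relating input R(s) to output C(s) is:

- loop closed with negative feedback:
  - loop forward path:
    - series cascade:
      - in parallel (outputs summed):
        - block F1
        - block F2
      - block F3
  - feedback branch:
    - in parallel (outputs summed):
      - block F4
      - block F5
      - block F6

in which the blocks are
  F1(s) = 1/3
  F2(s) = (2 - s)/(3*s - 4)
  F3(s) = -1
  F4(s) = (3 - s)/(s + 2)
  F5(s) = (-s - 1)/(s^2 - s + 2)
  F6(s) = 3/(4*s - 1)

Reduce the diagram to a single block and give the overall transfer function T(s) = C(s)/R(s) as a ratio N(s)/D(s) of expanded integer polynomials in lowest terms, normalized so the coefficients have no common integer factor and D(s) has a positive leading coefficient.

Step 1 - parallel reduction of F1, F2 = 2/(9*s - 12)
Step 2 - series reduction of (F1+F2), F3 = (-2)/(9*s - 12)
Step 3 - reduce the parallel group F4, F5, F6 = (-4*s^4 + 16*s^3 - 32*s^2 + 24*s + 8)/(4*s^4 + 3*s^3 - s^2 + 16*s - 4)
Step 4 - collapse the loop (((F1+F2)*F3) forward, (F4+F5+F6) return), which is the overall transfer function T(s) = C(s)/R(s) in lowest terms

Therefore the answer is (-8*s^4 - 6*s^3 + 2*s^2 - 32*s + 8)/(36*s^5 - 13*s^4 - 77*s^3 + 220*s^2 - 276*s + 32).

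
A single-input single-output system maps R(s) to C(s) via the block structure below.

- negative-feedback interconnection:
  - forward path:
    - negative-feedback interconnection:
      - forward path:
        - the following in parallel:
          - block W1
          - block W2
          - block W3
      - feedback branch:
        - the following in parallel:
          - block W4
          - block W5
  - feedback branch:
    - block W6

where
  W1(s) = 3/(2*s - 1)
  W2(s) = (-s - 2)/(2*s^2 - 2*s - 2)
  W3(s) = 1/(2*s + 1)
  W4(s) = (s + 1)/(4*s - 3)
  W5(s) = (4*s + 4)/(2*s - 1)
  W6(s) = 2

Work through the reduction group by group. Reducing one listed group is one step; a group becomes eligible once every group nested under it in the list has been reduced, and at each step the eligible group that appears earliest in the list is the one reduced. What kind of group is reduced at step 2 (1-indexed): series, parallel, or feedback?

1. add W1, W2, W3 (parallel)
2. combine W4, W5 in parallel
3. feedback reduction of (W1+W2+W3), (W4+W5)
4. collapse the loop ([(W1+W2+W3)/(1+(W1+W2+W3)*(W4+W5))] forward, W6 return)
So the answer for step 2 is parallel.

Answer: parallel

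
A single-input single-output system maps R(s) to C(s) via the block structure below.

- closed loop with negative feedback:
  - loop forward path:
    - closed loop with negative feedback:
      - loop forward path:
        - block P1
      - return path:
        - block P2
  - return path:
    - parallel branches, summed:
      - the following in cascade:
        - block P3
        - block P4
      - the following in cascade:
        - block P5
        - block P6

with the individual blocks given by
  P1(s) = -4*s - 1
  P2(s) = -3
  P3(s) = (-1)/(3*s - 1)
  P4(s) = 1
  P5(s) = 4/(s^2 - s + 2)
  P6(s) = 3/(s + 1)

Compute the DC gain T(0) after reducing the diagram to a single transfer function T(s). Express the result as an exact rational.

The answer is 1/3.

Reasoning:
Step 1: collapse the loop (P1 forward, P2 return); result (-4*s - 1)/(12*s + 4)
Step 2: multiply P3, P4 (series); result (-1)/(3*s - 1)
Step 3: cascade P5, P6; result 12/(s^3 + s + 2)
Step 4: add (P3*P4), (P5*P6) (parallel); result (-s^3 + 35*s - 14)/(3*s^4 - s^3 + 3*s^2 + 5*s - 2)
Step 5: apply the feedback formula to [P1/(1+P1*P2)], ((P3*P4)+(P5*P6)); result (-12*s^5 + s^4 - 11*s^3 - 23*s^2 + 3*s + 2)/(36*s^5 + 4*s^4 + 33*s^3 - 68*s^2 + 17*s + 6)
DC gain: substitute s = 0 into T(s) from step 5: T(0) = 2/6 = 1/3.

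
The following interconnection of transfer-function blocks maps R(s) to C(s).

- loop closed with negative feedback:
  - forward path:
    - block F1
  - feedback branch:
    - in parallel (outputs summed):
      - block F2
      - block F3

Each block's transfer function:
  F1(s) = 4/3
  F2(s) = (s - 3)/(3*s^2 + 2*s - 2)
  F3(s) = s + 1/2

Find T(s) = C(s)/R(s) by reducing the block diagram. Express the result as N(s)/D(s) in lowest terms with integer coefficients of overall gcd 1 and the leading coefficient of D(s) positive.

(1) combine F2, F3 in parallel gives (6*s^3 + 7*s^2 - 8)/(6*s^2 + 4*s - 4)
(2) reduce the feedback loop with forward F1 and return (F2+F3): this yields T(s), and no further normalization is needed

Answer: (12*s^2 + 8*s - 8)/(12*s^3 + 23*s^2 + 6*s - 22)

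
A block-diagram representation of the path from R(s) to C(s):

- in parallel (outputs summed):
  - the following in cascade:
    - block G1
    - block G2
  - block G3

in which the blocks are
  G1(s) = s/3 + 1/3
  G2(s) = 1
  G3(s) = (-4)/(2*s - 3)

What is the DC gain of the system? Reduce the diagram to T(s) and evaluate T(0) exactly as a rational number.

Answer: 5/3

Working:
Step 1: series reduction of G1, G2: s/3 + 1/3
Step 2: add (G1*G2), G3 (parallel): (2*s^2 - s - 15)/(6*s - 9)
Evaluating the step-2 result (the overall T(s)) at s = 0 gives T(0) = -15/(-9) = 5/3.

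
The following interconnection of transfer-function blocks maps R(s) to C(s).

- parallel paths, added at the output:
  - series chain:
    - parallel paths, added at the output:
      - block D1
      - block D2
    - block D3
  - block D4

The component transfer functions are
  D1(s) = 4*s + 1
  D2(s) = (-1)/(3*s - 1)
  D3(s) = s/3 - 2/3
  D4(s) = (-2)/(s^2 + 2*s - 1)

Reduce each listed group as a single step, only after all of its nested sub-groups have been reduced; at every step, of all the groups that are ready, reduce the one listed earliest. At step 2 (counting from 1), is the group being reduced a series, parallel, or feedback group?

The answer is series.

Reasoning:
[1] parallel reduction of D1, D2
[2] multiply (D1+D2), D3 (series)
[3] parallel reduction of ((D1+D2)*D3), D4
The group at step 2 is a series group.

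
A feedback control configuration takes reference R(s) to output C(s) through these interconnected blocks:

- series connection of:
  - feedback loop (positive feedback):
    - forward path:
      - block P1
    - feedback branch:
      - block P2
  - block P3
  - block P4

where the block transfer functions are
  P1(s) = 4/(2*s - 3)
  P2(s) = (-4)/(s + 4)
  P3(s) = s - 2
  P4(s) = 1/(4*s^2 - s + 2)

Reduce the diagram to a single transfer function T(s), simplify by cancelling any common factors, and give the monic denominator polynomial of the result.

Step 1. close the feedback loop around P1, P2, giving (4*s + 16)/(2*s^2 + 5*s + 4)
Step 2. multiply [P1/(1-P1*P2)], P3, P4 (series), giving (4*s^2 + 8*s - 32)/(8*s^4 + 18*s^3 + 15*s^2 + 6*s + 8)
That last expression is T(s), already simplified. Scaling its denominator by 1/8 (the reciprocal of the leading coefficient) yields the monic denominator.

Hence the answer: s^4 + 9*s^3/4 + 15*s^2/8 + 3*s/4 + 1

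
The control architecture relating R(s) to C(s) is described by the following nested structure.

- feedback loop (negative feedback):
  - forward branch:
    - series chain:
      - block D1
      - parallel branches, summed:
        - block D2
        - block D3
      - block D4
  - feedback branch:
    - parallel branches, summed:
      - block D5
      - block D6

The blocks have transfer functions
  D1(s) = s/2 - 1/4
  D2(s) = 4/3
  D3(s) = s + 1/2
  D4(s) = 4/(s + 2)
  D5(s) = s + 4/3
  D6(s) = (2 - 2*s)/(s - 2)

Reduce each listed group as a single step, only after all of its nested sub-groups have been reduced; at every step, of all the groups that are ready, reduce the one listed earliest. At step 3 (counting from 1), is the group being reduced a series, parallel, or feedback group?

(1) add D2, D3 (parallel)
(2) series reduction of D1, (D2+D3), D4
(3) combine D5, D6 in parallel
(4) feedback reduction of (D1*(D2+D3)*D4), (D5+D6)
At step 3 the group reduced is parallel.

Answer: parallel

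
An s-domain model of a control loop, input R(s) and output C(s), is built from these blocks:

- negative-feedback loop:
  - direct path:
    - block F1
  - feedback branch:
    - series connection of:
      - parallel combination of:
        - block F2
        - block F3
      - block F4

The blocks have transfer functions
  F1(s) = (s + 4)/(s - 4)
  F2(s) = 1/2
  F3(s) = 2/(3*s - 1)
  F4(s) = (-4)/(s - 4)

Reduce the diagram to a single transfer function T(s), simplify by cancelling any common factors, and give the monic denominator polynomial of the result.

Reducing step by step:

Step 1: add F2, F3 (parallel) gives (3*s + 3)/(6*s - 2)
Step 2: combine (F2+F3), F4 in series gives (-6*s - 6)/(3*s^2 - 13*s + 4)
Step 3: collapse the loop (F1 forward, ((F2+F3)*F4) return) gives (3*s^3 - s^2 - 48*s + 16)/(3*s^3 - 31*s^2 + 26*s - 40)
That last expression is T(s), already simplified. Scaling its denominator by 1/3 (the reciprocal of the leading coefficient) yields the monic denominator.

Answer: s^3 - 31*s^2/3 + 26*s/3 - 40/3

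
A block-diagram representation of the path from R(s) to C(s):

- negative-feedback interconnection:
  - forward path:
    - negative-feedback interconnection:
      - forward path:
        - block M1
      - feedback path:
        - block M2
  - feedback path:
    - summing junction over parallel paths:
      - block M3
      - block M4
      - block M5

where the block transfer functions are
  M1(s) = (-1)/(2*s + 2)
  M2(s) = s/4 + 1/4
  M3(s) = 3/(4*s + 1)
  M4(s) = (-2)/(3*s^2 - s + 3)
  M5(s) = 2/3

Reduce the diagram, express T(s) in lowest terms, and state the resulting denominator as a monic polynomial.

Step 1 - collapse the loop (M1 forward, M2 return) = (-4)/(7*s + 7)
Step 2 - parallel reduction of M3, M4, M5 = (24*s^3 + 25*s^2 - 11*s + 27)/(36*s^3 - 3*s^2 + 33*s + 9)
Step 3 - reduce the feedback loop with forward [M1/(1+M1*M2)] and return (M3+M4+M5) = (-144*s^3 + 12*s^2 - 132*s - 36)/(252*s^4 + 135*s^3 + 110*s^2 + 338*s - 45)
The result of step 3 is T(s) in lowest terms. Its denominator has leading coefficient 252; dividing the denominator through by 252 makes it monic.

Therefore the answer is s^4 + 15*s^3/28 + 55*s^2/126 + 169*s/126 - 5/28.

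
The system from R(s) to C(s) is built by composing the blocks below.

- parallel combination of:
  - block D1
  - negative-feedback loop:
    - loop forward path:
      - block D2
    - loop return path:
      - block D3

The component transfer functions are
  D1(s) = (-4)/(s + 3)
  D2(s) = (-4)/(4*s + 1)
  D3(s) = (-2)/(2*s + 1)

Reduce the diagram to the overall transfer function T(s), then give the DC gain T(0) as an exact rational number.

(1) collapse the loop (D2 forward, D3 return); result (-8*s - 4)/(8*s^2 + 6*s + 9)
(2) add D1, [D2/(1+D2*D3)] (parallel); result (-40*s^2 - 52*s - 48)/(8*s^3 + 30*s^2 + 27*s + 27)
Evaluating the step-2 result (the overall T(s)) at s = 0 gives T(0) = -48/27 = -16/9.

Therefore the answer is -16/9.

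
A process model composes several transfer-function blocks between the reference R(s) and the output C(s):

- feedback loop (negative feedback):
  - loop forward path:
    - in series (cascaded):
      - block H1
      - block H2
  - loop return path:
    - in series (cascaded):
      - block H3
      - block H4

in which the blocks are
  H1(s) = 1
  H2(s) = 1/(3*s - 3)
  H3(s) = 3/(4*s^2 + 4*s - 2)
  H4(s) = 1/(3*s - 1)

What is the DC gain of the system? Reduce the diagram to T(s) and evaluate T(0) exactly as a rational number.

Reducing step by step:

1. reduce the series chain H1, H2 gives 1/(3*s - 3)
2. reduce the series chain H3, H4 gives 3/(12*s^3 + 8*s^2 - 10*s + 2)
3. close the feedback loop around (H1*H2), (H3*H4) gives (12*s^3 + 8*s^2 - 10*s + 2)/(36*s^4 - 12*s^3 - 54*s^2 + 36*s - 3)
The step-3 result is T(s). Setting s = 0: T(0) = 2/(-3) = -2/3.

Answer: -2/3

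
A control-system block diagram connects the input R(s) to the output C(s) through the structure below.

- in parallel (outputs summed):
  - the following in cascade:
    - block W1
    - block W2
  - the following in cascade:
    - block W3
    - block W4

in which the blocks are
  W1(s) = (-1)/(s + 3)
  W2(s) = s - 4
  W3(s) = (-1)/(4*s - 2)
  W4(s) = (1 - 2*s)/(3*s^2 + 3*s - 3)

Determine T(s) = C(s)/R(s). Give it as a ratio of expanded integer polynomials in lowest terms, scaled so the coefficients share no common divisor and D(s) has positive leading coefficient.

Step 1: reduce the series chain W1, W2 = (4 - s)/(s + 3)
Step 2: cascade W3, W4 = 1/(6*s^2 + 6*s - 6)
Step 3: parallel reduction of (W1*W2), (W3*W4), which is the overall transfer function T(s) = C(s)/R(s) in lowest terms

Hence the answer: (-6*s^3 + 18*s^2 + 31*s - 21)/(6*s^3 + 24*s^2 + 12*s - 18)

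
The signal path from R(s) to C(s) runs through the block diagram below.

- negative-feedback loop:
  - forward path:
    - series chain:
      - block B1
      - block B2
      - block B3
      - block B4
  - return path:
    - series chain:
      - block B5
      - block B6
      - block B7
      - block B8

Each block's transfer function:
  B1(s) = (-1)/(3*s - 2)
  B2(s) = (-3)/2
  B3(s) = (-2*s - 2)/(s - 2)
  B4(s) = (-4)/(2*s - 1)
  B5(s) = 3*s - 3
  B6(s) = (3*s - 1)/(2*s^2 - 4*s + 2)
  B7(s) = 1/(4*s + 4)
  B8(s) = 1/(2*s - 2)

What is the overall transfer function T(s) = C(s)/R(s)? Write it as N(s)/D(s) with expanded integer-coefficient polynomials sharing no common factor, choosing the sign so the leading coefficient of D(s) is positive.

[1] multiply B1, B2, B3, B4 (series): (12*s + 12)/(6*s^3 - 19*s^2 + 16*s - 4)
[2] series reduction of B5, B6, B7, B8: (9*s - 3)/(16*s^3 - 16*s^2 - 16*s + 16)
[3] reduce the feedback loop with forward (B1*B2*B3*B4) and return (B5*B6*B7*B8), which is the overall transfer function T(s) = C(s)/R(s) in lowest terms

Therefore the answer is (48*s^3 - 48*s^2 - 48*s + 48)/(24*s^5 - 124*s^4 + 240*s^3 - 220*s^2 + 123*s - 25).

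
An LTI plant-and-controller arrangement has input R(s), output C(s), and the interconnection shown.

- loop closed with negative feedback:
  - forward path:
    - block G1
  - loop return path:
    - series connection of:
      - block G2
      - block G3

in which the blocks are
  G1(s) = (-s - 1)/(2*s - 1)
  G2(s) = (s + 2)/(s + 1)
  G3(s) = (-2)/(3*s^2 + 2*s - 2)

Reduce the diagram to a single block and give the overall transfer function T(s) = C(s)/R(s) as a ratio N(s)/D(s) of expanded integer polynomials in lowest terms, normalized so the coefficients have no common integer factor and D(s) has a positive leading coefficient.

The answer is (-3*s^3 - 5*s^2 + 2)/(6*s^3 + s^2 - 4*s + 6).

Reasoning:
Step 1. combine G2, G3 in series = (-2*s - 4)/(3*s^3 + 5*s^2 - 2)
Step 2. reduce the feedback loop with forward G1 and return (G2*G3) - this is the overall T(s), already in the required normalized form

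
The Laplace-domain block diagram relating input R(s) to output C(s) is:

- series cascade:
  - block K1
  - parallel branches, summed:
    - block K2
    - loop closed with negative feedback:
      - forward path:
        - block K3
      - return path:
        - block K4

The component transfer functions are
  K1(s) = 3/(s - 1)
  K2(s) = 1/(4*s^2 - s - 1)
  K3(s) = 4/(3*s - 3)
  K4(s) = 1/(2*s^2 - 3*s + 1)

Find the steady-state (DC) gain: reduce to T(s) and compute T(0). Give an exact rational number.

Reducing step by step:

(1) feedback reduction of K3, K4 -> (8*s^2 - 12*s + 4)/(6*s^3 - 15*s^2 + 12*s + 1)
(2) sum the parallel branches K2, [K3/(1+K3*K4)] -> (32*s^4 - 50*s^3 + 5*s^2 + 20*s - 3)/(24*s^5 - 66*s^4 + 57*s^3 + 7*s^2 - 13*s - 1)
(3) combine K1, (K2+[K3/(1+K3*K4)]) in series -> (96*s^4 - 150*s^3 + 15*s^2 + 60*s - 9)/(24*s^6 - 90*s^5 + 123*s^4 - 50*s^3 - 20*s^2 + 12*s + 1)
The step-3 result is T(s). Setting s = 0: T(0) = -9/1 = -9.

Answer: -9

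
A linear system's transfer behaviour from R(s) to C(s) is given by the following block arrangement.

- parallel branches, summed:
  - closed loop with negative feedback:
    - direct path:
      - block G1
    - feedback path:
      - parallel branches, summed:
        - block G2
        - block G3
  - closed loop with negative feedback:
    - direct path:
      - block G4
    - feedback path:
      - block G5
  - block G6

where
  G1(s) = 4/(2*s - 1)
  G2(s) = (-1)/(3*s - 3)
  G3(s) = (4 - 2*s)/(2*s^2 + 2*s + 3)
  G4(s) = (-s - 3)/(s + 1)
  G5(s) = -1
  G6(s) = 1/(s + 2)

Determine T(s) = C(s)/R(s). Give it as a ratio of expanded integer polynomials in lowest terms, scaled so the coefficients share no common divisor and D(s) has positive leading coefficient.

Step 1 - add G2, G3 (parallel); result (-8*s^2 + 16*s - 15)/(6*s^3 + 3*s - 9)
Step 2 - feedback reduction of G1, (G2+G3); result (24*s^3 + 12*s - 36)/(12*s^4 - 6*s^3 - 26*s^2 + 43*s - 51)
Step 3 - collapse the loop (G4 forward, G5 return); result (-s - 3)/(2*s + 4)
Step 4 - combine [G1/(1+G1*(G2+G3))], [G4/(1+G4*G5)], G6 in parallel; the result is T(s) itself (integer coefficients, no common factor, positive leading denominator coefficient)

Therefore the answer is (-12*s^5 + 42*s^4 + 128*s^3 + 7*s^2 - 16*s - 93)/(24*s^5 + 36*s^4 - 76*s^3 - 18*s^2 + 70*s - 204).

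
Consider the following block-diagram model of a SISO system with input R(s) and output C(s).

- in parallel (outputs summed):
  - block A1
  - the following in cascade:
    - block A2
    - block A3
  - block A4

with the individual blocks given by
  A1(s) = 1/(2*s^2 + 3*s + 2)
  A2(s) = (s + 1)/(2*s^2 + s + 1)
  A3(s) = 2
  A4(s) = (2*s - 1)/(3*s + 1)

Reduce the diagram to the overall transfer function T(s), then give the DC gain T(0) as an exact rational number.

[1] combine A2, A3 in series -> (2*s + 2)/(2*s^2 + s + 1)
[2] sum the parallel branches A1, (A2*A3), A4 -> (8*s^5 + 24*s^4 + 50*s^3 + 46*s^2 + 25*s + 3)/(12*s^5 + 28*s^4 + 35*s^3 + 24*s^2 + 11*s + 2)
The step-2 result is T(s). Setting s = 0: T(0) = 3/2.

Therefore the answer is 3/2.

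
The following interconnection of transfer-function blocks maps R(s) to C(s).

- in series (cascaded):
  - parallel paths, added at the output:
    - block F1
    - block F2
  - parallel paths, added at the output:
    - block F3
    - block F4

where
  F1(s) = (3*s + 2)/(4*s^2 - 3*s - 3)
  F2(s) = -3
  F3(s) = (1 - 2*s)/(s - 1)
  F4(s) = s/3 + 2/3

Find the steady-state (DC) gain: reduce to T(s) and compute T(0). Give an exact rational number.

[1] sum the parallel branches F1, F2; result (-12*s^2 + 12*s + 11)/(4*s^2 - 3*s - 3)
[2] sum the parallel branches F3, F4; result (s^2 - 5*s + 1)/(3*s - 3)
[3] series reduction of (F1+F2), (F3+F4); result (-12*s^4 + 72*s^3 - 61*s^2 - 43*s + 11)/(12*s^3 - 21*s^2 + 9)
The step-3 result is T(s). Setting s = 0: T(0) = 11/9.

Answer: 11/9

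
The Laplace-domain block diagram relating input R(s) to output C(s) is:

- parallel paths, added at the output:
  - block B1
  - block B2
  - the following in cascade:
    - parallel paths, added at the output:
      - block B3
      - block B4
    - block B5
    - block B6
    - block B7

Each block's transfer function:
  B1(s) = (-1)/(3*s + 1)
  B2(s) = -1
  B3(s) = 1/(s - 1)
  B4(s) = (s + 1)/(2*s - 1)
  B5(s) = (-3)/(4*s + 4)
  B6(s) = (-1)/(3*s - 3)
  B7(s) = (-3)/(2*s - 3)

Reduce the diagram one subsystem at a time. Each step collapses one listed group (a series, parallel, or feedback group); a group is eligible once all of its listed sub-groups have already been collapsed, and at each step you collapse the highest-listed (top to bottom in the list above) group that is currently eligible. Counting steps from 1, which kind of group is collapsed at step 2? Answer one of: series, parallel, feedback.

1. combine B3, B4 in parallel
2. reduce the series chain (B3+B4), B5, B6, B7
3. add B1, B2, ((B3+B4)*B5*B6*B7) (parallel)
Step 2: series.

Therefore the answer is series.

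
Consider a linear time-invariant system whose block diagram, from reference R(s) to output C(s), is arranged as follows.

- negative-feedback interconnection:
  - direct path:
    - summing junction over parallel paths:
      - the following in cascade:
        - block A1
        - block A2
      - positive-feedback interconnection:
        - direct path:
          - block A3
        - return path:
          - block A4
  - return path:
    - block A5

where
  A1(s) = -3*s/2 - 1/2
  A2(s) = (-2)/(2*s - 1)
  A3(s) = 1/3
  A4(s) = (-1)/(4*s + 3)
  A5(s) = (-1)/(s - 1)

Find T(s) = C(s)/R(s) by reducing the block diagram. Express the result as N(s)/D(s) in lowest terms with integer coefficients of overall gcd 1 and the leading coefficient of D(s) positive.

First reduce the diagram to T(s).

Step 1. multiply A1, A2 (series) -> (3*s + 1)/(2*s - 1)
Step 2. apply the feedback formula to A3, A4 -> (4*s + 3)/(12*s + 10)
Step 3. reduce the parallel group (A1*A2), [A3/(1-A3*A4)] -> (44*s^2 + 44*s + 7)/(24*s^2 + 8*s - 10)
Step 4. close the feedback loop around ((A1*A2)+[A3/(1-A3*A4)]), A5; the result is T(s) itself (integer coefficients, no common factor, positive leading denominator coefficient)

Answer: (44*s^3 - 37*s - 7)/(24*s^3 - 60*s^2 - 62*s + 3)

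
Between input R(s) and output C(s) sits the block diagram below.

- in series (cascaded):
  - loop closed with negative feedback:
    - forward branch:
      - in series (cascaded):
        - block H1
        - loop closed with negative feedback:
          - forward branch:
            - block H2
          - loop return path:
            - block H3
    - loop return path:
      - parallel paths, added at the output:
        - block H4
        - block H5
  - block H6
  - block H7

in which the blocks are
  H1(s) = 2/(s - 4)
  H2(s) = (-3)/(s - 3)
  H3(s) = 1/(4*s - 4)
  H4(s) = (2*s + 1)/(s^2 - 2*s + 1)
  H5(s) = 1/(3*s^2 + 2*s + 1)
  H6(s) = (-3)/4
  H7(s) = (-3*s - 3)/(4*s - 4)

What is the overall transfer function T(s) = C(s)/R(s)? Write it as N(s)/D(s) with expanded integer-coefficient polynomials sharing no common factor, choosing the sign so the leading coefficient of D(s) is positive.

Step 1. feedback reduction of H2, H3, giving (12 - 12*s)/(4*s^2 - 16*s + 9)
Step 2. combine H1, [H2/(1+H2*H3)] in series, giving (24 - 24*s)/(4*s^3 - 32*s^2 + 73*s - 36)
Step 3. sum the parallel branches H4, H5, giving (6*s^3 + 8*s^2 + 2*s + 2)/(3*s^4 - 4*s^3 + 1)
Step 4. collapse the loop ((H1*[H2/(1+H2*H3)]) forward, (H4+H5) return), giving (-72*s^4 + 96*s^3 - 24)/(12*s^6 - 100*s^5 + 247*s^4 - 297*s^3 - 197*s^2 - 85*s - 12)
Step 5. cascade [(H1*[H2/(1+H2*H3)])/(1+(H1*[H2/(1+H2*H3)])*(H4+H5))], H6, H7, which is the overall transfer function T(s) = C(s)/R(s) in lowest terms

Hence the answer: (-81*s^4 - 54*s^3 + 54*s^2 + 54*s + 27)/(24*s^6 - 200*s^5 + 494*s^4 - 594*s^3 - 394*s^2 - 170*s - 24)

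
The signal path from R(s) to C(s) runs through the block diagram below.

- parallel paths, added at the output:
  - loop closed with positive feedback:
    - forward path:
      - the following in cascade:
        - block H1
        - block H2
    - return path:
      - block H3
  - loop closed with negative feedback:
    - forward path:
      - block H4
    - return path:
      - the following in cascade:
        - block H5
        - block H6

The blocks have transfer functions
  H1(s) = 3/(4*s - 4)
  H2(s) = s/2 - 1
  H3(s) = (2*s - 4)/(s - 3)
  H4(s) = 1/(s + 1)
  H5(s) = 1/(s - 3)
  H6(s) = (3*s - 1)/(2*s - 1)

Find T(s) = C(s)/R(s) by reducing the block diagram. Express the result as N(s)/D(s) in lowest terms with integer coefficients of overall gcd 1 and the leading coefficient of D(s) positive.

Reducing step by step:

[1] reduce the series chain H1, H2 = (3*s - 6)/(8*s - 8)
[2] apply the feedback formula to (H1*H2), H3 = (3*s^2 - 15*s + 18)/(2*s^2 - 8*s)
[3] multiply H5, H6 (series) = (3*s - 1)/(2*s^2 - 7*s + 3)
[4] collapse the loop (H4 forward, (H5*H6) return) = (2*s^2 - 7*s + 3)/(2*s^3 - 5*s^2 - s + 2)
[5] parallel reduction of [(H1*H2)/(1-(H1*H2)*H3)], [H4/(1+H4*(H5*H6))]: this yields T(s), and no further normalization is needed

Answer: (6*s^5 - 41*s^4 + 78*s^3 - 7*s^2 - 72*s + 36)/(4*s^5 - 26*s^4 + 38*s^3 + 12*s^2 - 16*s)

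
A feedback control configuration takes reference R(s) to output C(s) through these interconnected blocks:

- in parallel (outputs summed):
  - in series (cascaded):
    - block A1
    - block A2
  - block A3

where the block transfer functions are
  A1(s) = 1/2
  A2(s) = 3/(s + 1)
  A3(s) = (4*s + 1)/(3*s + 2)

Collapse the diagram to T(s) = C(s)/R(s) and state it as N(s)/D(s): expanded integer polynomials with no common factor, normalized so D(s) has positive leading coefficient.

Answer: (8*s^2 + 19*s + 8)/(6*s^2 + 10*s + 4)

Working:
[1] series reduction of A1, A2: 3/(2*s + 2)
[2] combine (A1*A2), A3 in parallel: this yields T(s), and no further normalization is needed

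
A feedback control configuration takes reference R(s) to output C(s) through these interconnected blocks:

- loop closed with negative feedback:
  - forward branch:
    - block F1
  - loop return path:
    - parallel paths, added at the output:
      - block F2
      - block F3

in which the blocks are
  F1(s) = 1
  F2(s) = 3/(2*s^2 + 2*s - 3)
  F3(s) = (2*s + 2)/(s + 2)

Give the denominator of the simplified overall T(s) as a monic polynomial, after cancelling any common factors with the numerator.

The answer is s^3 + 7*s^2/3 + s/3 - 1.

Reasoning:
[1] parallel reduction of F2, F3 -> (4*s^3 + 8*s^2 + s)/(2*s^3 + 6*s^2 + s - 6)
[2] close the feedback loop around F1, (F2+F3) -> (2*s^3 + 6*s^2 + s - 6)/(6*s^3 + 14*s^2 + 2*s - 6)
No further cancellation is possible in the step-2 result, so that is T(s). Its denominator becomes monic after dividing by the leading coefficient 6.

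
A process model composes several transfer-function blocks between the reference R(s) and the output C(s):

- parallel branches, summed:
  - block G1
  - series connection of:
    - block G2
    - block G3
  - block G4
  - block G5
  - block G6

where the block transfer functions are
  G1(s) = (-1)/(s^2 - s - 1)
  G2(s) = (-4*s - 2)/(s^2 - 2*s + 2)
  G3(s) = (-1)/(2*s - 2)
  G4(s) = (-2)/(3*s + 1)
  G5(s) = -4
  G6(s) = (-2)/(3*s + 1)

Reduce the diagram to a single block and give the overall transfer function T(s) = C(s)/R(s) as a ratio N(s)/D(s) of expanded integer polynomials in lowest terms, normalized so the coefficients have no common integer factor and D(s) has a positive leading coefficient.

[1] multiply G2, G3 (series): (2*s + 1)/(s^3 - 3*s^2 + 4*s - 2)
[2] add G1, (G2*G3), G4, G5, G6 (parallel), giving the overall T(s)

Final answer: (-12*s^6 + 40*s^5 - 37*s^4 - 5*s^3 + 29*s^2 - 12*s - 15)/(3*s^6 - 11*s^5 + 14*s^4 - 3*s^3 - 9*s^2 + 4*s + 2)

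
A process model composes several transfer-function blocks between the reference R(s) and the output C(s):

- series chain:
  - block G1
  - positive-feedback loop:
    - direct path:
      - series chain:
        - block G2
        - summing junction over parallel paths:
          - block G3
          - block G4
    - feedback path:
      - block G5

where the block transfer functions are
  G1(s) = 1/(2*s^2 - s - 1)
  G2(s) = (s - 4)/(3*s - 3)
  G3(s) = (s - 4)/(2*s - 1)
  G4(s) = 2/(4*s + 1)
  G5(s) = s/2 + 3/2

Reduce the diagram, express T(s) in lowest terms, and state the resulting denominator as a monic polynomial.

(1) add G3, G4 (parallel) gives (4*s^2 - 11*s - 6)/(8*s^2 - 2*s - 1)
(2) cascade G2, (G3+G4) gives (4*s^3 - 27*s^2 + 38*s + 24)/(24*s^3 - 30*s^2 + 3*s + 3)
(3) apply the feedback formula to (G2*(G3+G4)), G5 gives (-8*s^3 + 54*s^2 - 76*s - 48)/(4*s^4 - 63*s^3 + 17*s^2 + 132*s + 66)
(4) combine G1, [(G2*(G3+G4))/(1-(G2*(G3+G4))*G5)] in series gives (-8*s^3 + 54*s^2 - 76*s - 48)/(8*s^6 - 130*s^5 + 93*s^4 + 310*s^3 - 17*s^2 - 198*s - 66)
No further cancellation is possible in the step-4 result, so that is T(s). Its denominator becomes monic after dividing by the leading coefficient 8.

Answer: s^6 - 65*s^5/4 + 93*s^4/8 + 155*s^3/4 - 17*s^2/8 - 99*s/4 - 33/4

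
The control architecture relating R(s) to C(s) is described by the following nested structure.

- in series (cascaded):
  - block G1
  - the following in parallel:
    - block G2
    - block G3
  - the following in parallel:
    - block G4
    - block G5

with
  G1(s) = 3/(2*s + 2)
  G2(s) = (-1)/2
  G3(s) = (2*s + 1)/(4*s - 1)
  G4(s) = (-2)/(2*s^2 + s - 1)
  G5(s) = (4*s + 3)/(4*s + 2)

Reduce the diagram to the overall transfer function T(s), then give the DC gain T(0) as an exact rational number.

1. sum the parallel branches G2, G3 gives 3/(8*s - 2)
2. combine G4, G5 in parallel gives (8*s^3 + 10*s^2 - 9*s - 7)/(8*s^3 + 8*s^2 - 2*s - 2)
3. series reduction of G1, (G2+G3), (G4+G5) gives (72*s^3 + 90*s^2 - 81*s - 63)/(128*s^5 + 224*s^4 + 32*s^3 - 88*s^2 - 16*s + 8)
DC gain: substitute s = 0 into T(s) from step 3: T(0) = -63/8.

Final answer: -63/8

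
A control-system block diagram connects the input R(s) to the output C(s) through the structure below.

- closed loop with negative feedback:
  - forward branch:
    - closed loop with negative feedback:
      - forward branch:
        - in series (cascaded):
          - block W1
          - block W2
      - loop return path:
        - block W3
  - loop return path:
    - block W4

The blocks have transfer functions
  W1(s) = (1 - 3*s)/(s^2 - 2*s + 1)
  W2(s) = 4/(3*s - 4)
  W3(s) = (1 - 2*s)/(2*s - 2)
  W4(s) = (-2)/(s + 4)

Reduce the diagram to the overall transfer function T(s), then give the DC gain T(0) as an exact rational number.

1. multiply W1, W2 (series) = (4 - 12*s)/(3*s^3 - 10*s^2 + 11*s - 4)
2. reduce the feedback loop with forward (W1*W2) and return W3 = (-12*s^2 + 16*s - 4)/(3*s^4 - 13*s^3 + 33*s^2 - 25*s + 6)
3. collapse the loop ([(W1*W2)/(1+(W1*W2)*W3)] forward, W4 return) = (-12*s^3 - 32*s^2 + 60*s - 16)/(3*s^5 - s^4 - 19*s^3 + 131*s^2 - 126*s + 32)
The step-3 result is T(s). Setting s = 0: T(0) = -16/32 = -1/2.

Final answer: -1/2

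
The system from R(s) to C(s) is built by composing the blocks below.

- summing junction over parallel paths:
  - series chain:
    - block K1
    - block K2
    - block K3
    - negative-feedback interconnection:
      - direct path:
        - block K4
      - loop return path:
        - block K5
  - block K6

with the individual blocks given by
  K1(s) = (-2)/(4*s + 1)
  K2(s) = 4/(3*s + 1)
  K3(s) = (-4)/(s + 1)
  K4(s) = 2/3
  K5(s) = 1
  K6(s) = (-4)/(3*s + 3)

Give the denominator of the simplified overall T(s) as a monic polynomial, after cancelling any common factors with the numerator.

[1] close the feedback loop around K4, K5 = 2/5
[2] cascade K1, K2, K3, [K4/(1+K4*K5)] = 64/(60*s^3 + 95*s^2 + 40*s + 5)
[3] parallel reduction of (K1*K2*K3*[K4/(1+K4*K5)]), K6 = (-240*s^2 - 140*s + 172)/(180*s^3 + 285*s^2 + 120*s + 15)
Step 3 gives the fully reduced T(s), with no common factor left to cancel. The denominator's leading coefficient is 180, so divide each of its coefficients by 180 to get the monic form.

Answer: s^3 + 19*s^2/12 + 2*s/3 + 1/12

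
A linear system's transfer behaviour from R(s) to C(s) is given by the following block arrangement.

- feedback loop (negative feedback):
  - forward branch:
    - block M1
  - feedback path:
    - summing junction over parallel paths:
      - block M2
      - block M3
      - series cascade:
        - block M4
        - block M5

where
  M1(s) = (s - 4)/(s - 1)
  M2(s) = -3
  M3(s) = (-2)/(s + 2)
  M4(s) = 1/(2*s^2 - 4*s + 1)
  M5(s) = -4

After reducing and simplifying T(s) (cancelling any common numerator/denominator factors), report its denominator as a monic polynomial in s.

[1] series reduction of M4, M5, giving (-4)/(2*s^2 - 4*s + 1)
[2] sum the parallel branches M2, M3, (M4*M5), giving (-6*s^3 - 4*s^2 + 25*s - 16)/(2*s^3 - 7*s + 2)
[3] reduce the feedback loop with forward M1 and return (M2+M3+(M4*M5)), giving (-2*s^4 + 8*s^3 + 7*s^2 - 30*s + 8)/(4*s^4 - 18*s^3 - 34*s^2 + 107*s - 62)
T(s) is the step-3 result (common factors already cancelled). Leading coefficient of the denominator: 4. Divide through by 4 for the monic polynomial.

Therefore the answer is s^4 - 9*s^3/2 - 17*s^2/2 + 107*s/4 - 31/2.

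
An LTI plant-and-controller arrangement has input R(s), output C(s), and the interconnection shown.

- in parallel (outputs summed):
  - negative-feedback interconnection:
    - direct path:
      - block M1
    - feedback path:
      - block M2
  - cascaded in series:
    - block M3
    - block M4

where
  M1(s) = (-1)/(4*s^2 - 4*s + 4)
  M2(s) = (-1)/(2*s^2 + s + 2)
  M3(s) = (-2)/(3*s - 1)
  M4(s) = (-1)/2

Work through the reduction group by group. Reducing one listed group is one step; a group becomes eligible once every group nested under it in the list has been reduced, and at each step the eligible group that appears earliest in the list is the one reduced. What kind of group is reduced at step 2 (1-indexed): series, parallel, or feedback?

Step 1: feedback reduction of M1, M2
Step 2: reduce the series chain M3, M4
Step 3: combine [M1/(1+M1*M2)], (M3*M4) in parallel
So the answer for step 2 is series.

Answer: series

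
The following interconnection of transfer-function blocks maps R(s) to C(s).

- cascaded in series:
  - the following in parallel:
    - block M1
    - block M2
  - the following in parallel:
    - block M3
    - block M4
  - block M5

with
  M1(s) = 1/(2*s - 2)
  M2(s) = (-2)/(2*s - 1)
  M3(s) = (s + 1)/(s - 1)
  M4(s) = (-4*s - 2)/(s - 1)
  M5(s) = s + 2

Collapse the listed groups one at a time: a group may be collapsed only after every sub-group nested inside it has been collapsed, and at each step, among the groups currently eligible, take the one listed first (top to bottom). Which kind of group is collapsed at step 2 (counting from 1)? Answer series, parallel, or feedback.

(1) combine M1, M2 in parallel
(2) parallel reduction of M3, M4
(3) combine (M1+M2), (M3+M4), M5 in series
Step 2: parallel.

Therefore the answer is parallel.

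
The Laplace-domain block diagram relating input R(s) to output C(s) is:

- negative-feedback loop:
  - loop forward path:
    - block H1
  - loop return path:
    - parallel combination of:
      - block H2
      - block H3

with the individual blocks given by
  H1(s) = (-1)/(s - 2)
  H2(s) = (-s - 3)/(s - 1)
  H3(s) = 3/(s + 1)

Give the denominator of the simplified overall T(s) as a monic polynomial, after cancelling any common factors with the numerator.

Answer: s^3 - s^2 + 8

Working:
(1) parallel reduction of H2, H3 gives (-s^2 - s - 6)/(s^2 - 1)
(2) feedback reduction of H1, (H2+H3) gives (1 - s^2)/(s^3 - s^2 + 8)
Step 2 gives the fully reduced T(s), with no common factor left to cancel. The denominator is already monic (leading coefficient 1).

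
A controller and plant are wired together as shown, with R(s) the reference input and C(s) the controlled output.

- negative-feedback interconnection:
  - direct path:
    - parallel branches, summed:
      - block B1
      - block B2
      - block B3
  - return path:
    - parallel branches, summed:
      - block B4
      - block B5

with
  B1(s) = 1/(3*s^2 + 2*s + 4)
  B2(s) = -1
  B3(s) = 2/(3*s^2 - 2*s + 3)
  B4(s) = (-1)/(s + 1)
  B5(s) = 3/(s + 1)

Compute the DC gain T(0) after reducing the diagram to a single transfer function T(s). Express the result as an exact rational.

First reduce the diagram to T(s).

Step 1: add B1, B2, B3 (parallel), giving (-9*s^4 - 8*s^2 + 4*s - 1)/(9*s^4 + 17*s^2 - 2*s + 12)
Step 2: sum the parallel branches B4, B5, giving 2/(s + 1)
Step 3: collapse the loop ((B1+B2+B3) forward, (B4+B5) return), giving (-9*s^5 - 9*s^4 - 8*s^3 - 4*s^2 + 3*s - 1)/(9*s^5 - 9*s^4 + 17*s^3 - s^2 + 18*s + 10)
Evaluating the step-3 result (the overall T(s)) at s = 0 gives T(0) = -1/10.

Answer: -1/10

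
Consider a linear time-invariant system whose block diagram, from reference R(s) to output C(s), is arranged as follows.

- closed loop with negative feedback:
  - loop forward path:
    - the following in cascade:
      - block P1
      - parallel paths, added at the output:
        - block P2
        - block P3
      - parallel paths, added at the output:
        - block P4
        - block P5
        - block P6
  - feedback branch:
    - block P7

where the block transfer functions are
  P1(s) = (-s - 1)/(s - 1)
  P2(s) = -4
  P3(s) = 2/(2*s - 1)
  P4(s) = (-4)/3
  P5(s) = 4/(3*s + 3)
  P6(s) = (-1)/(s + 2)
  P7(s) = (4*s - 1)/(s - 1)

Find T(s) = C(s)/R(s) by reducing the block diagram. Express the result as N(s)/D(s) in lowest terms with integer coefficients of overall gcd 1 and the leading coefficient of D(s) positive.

Reducing step by step:

[1] sum the parallel branches P2, P3; result (6 - 8*s)/(2*s - 1)
[2] add P4, P5, P6 (parallel); result (-4*s^2 - 11*s - 3)/(3*s^2 + 9*s + 6)
[3] series reduction of P1, (P2+P3), (P4+P5+P6); result (-32*s^3 - 64*s^2 + 42*s + 18)/(6*s^3 + 3*s^2 - 15*s + 6)
[4] feedback reduction of (P1*(P2+P3)*(P4+P5+P6)), P7, which is the overall transfer function T(s) = C(s)/R(s) in lowest terms

Answer: (32*s^4 + 32*s^3 - 106*s^2 + 24*s + 18)/(122*s^4 + 227*s^3 - 214*s^2 - 51*s + 24)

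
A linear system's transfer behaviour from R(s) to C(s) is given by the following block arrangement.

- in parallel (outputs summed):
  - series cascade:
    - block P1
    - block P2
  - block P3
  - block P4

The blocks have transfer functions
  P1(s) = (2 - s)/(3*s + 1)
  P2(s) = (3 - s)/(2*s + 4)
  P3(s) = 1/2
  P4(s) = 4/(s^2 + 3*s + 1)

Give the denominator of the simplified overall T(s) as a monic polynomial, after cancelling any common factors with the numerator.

Answer: s^4 + 16*s^3/3 + 26*s^2/3 + 13*s/3 + 2/3

Working:
Step 1 - multiply P1, P2 (series) = (s^2 - 5*s + 6)/(6*s^2 + 14*s + 4)
Step 2 - sum the parallel branches (P1*P2), P3, P4 = (2*s^4 + 7*s^3 + 21*s^2 + 41*s + 12)/(3*s^4 + 16*s^3 + 26*s^2 + 13*s + 2)
Step 2 gives the fully reduced T(s), with no common factor left to cancel. The denominator's leading coefficient is 3, so divide each of its coefficients by 3 to get the monic form.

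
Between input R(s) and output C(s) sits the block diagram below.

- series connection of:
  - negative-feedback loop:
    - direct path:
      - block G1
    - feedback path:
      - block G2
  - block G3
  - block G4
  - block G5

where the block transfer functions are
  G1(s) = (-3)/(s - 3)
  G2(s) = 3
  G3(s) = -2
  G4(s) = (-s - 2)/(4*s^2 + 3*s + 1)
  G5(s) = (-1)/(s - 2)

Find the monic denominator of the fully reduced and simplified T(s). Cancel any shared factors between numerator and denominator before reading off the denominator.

The answer is s^4 - 53*s^3/4 + 55*s^2/4 + 29*s/2 + 6.

Reasoning:
1. reduce the feedback loop with forward G1 and return G2 gives (-3)/(s - 12)
2. cascade [G1/(1+G1*G2)], G3, G4, G5 gives (6*s + 12)/(4*s^4 - 53*s^3 + 55*s^2 + 58*s + 24)
T(s) is the step-2 result (common factors already cancelled). Leading coefficient of the denominator: 4. Divide through by 4 for the monic polynomial.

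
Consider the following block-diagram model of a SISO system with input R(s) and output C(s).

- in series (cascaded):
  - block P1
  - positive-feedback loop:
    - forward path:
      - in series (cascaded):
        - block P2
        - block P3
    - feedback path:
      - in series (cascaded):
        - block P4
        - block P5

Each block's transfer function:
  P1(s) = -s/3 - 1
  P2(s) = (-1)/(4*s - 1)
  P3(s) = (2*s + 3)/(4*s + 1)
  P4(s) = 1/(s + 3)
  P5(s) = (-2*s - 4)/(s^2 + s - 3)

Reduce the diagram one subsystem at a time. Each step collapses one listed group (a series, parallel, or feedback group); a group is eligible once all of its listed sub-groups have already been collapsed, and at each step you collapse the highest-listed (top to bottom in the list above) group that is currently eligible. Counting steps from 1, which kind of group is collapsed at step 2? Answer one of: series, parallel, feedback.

1. multiply P2, P3 (series)
2. reduce the series chain P4, P5
3. feedback reduction of (P2*P3), (P4*P5)
4. reduce the series chain P1, [(P2*P3)/(1-(P2*P3)*(P4*P5))]
Step 2 collapses a series group.

Answer: series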